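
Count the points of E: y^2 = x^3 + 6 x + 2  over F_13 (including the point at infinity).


For each x in F_13, count y with y^2 = x^3 + 6 x + 2 mod 13:
  x = 1: RHS = 9, y in [3, 10]  -> 2 point(s)
  x = 2: RHS = 9, y in [3, 10]  -> 2 point(s)
  x = 4: RHS = 12, y in [5, 8]  -> 2 point(s)
  x = 5: RHS = 1, y in [1, 12]  -> 2 point(s)
  x = 7: RHS = 10, y in [6, 7]  -> 2 point(s)
  x = 8: RHS = 3, y in [4, 9]  -> 2 point(s)
  x = 10: RHS = 9, y in [3, 10]  -> 2 point(s)
Affine points: 14. Add the point at infinity: total = 15.

#E(F_13) = 15


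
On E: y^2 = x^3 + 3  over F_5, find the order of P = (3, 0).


Compute successive multiples of P until we hit O:
  1P = (3, 0)
  2P = O

ord(P) = 2


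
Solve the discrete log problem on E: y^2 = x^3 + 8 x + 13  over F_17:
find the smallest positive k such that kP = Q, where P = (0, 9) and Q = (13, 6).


Enumerate multiples of P until we hit Q = (13, 6):
  1P = (0, 9)
  2P = (13, 6)
Match found at i = 2.

k = 2


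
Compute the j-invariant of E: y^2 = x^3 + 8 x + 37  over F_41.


Delta = -16(4 a^3 + 27 b^2) mod 41 = 8
-1728 * (4 a)^3 = -1728 * (4*8)^3 mod 41 = 28
j = 28 * 8^(-1) mod 41 = 24

j = 24 (mod 41)


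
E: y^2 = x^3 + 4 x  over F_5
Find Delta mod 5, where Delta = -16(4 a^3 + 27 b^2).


4 a^3 + 27 b^2 = 4*4^3 + 27*0^2 = 256 + 0 = 256
Delta = -16 * (256) = -4096
Delta mod 5 = 4

Delta = 4 (mod 5)


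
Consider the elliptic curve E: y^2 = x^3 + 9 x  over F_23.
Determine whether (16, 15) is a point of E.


Check whether y^2 = x^3 + 9 x + 0 (mod 23) for (x, y) = (16, 15).
LHS: y^2 = 15^2 mod 23 = 18
RHS: x^3 + 9 x + 0 = 16^3 + 9*16 + 0 mod 23 = 8
LHS != RHS

No, not on the curve


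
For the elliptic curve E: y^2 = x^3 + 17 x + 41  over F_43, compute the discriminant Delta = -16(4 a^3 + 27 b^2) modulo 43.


4 a^3 + 27 b^2 = 4*17^3 + 27*41^2 = 19652 + 45387 = 65039
Delta = -16 * (65039) = -1040624
Delta mod 43 = 19

Delta = 19 (mod 43)


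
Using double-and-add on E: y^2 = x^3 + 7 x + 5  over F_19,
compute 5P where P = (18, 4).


k = 5 = 101_2 (binary, LSB first: 101)
Double-and-add from P = (18, 4):
  bit 0 = 1: acc = O + (18, 4) = (18, 4)
  bit 1 = 0: acc unchanged = (18, 4)
  bit 2 = 1: acc = (18, 4) + (11, 11) = (10, 7)

5P = (10, 7)


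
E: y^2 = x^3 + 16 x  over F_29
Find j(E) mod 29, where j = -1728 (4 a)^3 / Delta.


Delta = -16(4 a^3 + 27 b^2) mod 29 = 16
-1728 * (4 a)^3 = -1728 * (4*16)^3 mod 29 = 11
j = 11 * 16^(-1) mod 29 = 17

j = 17 (mod 29)


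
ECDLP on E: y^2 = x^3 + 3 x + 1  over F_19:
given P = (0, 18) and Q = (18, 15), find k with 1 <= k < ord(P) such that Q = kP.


Enumerate multiples of P until we hit Q = (18, 15):
  1P = (0, 18)
  2P = (7, 2)
  3P = (18, 15)
Match found at i = 3.

k = 3


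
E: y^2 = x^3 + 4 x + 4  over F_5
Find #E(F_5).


For each x in F_5, count y with y^2 = x^3 + 4 x + 4 mod 5:
  x = 0: RHS = 4, y in [2, 3]  -> 2 point(s)
  x = 1: RHS = 4, y in [2, 3]  -> 2 point(s)
  x = 2: RHS = 0, y in [0]  -> 1 point(s)
  x = 4: RHS = 4, y in [2, 3]  -> 2 point(s)
Affine points: 7. Add the point at infinity: total = 8.

#E(F_5) = 8


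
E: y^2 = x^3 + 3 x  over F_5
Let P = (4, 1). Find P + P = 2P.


Doubling: s = (3 x1^2 + a) / (2 y1)
s = (3*4^2 + 3) / (2*1) mod 5 = 3
x3 = s^2 - 2 x1 mod 5 = 3^2 - 2*4 = 1
y3 = s (x1 - x3) - y1 mod 5 = 3 * (4 - 1) - 1 = 3

2P = (1, 3)


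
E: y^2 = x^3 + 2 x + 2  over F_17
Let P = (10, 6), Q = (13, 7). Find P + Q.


P != Q, so use the chord formula.
s = (y2 - y1) / (x2 - x1) = (1) / (3) mod 17 = 6
x3 = s^2 - x1 - x2 mod 17 = 6^2 - 10 - 13 = 13
y3 = s (x1 - x3) - y1 mod 17 = 6 * (10 - 13) - 6 = 10

P + Q = (13, 10)


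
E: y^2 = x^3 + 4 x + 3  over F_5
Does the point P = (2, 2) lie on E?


Check whether y^2 = x^3 + 4 x + 3 (mod 5) for (x, y) = (2, 2).
LHS: y^2 = 2^2 mod 5 = 4
RHS: x^3 + 4 x + 3 = 2^3 + 4*2 + 3 mod 5 = 4
LHS = RHS

Yes, on the curve


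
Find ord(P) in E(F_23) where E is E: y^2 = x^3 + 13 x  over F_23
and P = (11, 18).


Compute successive multiples of P until we hit O:
  1P = (11, 18)
  2P = (9, 8)
  3P = (5, 12)
  4P = (8, 8)
  5P = (10, 16)
  6P = (6, 15)
  7P = (22, 3)
  8P = (16, 16)
  ... (continuing to 24P)
  24P = O

ord(P) = 24


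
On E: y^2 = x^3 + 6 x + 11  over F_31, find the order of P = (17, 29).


Compute successive multiples of P until we hit O:
  1P = (17, 29)
  2P = (16, 24)
  3P = (23, 3)
  4P = (27, 4)
  5P = (1, 24)
  6P = (20, 3)
  7P = (14, 7)
  8P = (9, 9)
  ... (continuing to 32P)
  32P = O

ord(P) = 32


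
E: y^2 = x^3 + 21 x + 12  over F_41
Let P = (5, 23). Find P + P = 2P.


Doubling: s = (3 x1^2 + a) / (2 y1)
s = (3*5^2 + 21) / (2*23) mod 41 = 11
x3 = s^2 - 2 x1 mod 41 = 11^2 - 2*5 = 29
y3 = s (x1 - x3) - y1 mod 41 = 11 * (5 - 29) - 23 = 0

2P = (29, 0)


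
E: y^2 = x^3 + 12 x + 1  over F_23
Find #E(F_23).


For each x in F_23, count y with y^2 = x^3 + 12 x + 1 mod 23:
  x = 0: RHS = 1, y in [1, 22]  -> 2 point(s)
  x = 3: RHS = 18, y in [8, 15]  -> 2 point(s)
  x = 5: RHS = 2, y in [5, 18]  -> 2 point(s)
  x = 6: RHS = 13, y in [6, 17]  -> 2 point(s)
  x = 13: RHS = 8, y in [10, 13]  -> 2 point(s)
  x = 17: RHS = 12, y in [9, 14]  -> 2 point(s)
  x = 18: RHS = 0, y in [0]  -> 1 point(s)
  x = 19: RHS = 4, y in [2, 21]  -> 2 point(s)
Affine points: 15. Add the point at infinity: total = 16.

#E(F_23) = 16


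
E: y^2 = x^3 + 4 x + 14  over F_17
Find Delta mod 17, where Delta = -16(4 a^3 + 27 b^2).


4 a^3 + 27 b^2 = 4*4^3 + 27*14^2 = 256 + 5292 = 5548
Delta = -16 * (5548) = -88768
Delta mod 17 = 6

Delta = 6 (mod 17)


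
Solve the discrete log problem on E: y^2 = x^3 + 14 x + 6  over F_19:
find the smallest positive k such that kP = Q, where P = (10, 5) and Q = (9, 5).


Enumerate multiples of P until we hit Q = (9, 5):
  1P = (10, 5)
  2P = (0, 5)
  3P = (9, 14)
  4P = (5, 7)
  5P = (11, 3)
  6P = (2, 17)
  7P = (14, 1)
  8P = (15, 0)
  9P = (14, 18)
  10P = (2, 2)
  11P = (11, 16)
  12P = (5, 12)
  13P = (9, 5)
Match found at i = 13.

k = 13


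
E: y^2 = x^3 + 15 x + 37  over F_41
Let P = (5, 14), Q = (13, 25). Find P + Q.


P != Q, so use the chord formula.
s = (y2 - y1) / (x2 - x1) = (11) / (8) mod 41 = 27
x3 = s^2 - x1 - x2 mod 41 = 27^2 - 5 - 13 = 14
y3 = s (x1 - x3) - y1 mod 41 = 27 * (5 - 14) - 14 = 30

P + Q = (14, 30)


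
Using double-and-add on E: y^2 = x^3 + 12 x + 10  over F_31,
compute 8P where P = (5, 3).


k = 8 = 1000_2 (binary, LSB first: 0001)
Double-and-add from P = (5, 3):
  bit 0 = 0: acc unchanged = O
  bit 1 = 0: acc unchanged = O
  bit 2 = 0: acc unchanged = O
  bit 3 = 1: acc = O + (9, 14) = (9, 14)

8P = (9, 14)


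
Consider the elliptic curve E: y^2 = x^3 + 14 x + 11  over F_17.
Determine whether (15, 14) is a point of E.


Check whether y^2 = x^3 + 14 x + 11 (mod 17) for (x, y) = (15, 14).
LHS: y^2 = 14^2 mod 17 = 9
RHS: x^3 + 14 x + 11 = 15^3 + 14*15 + 11 mod 17 = 9
LHS = RHS

Yes, on the curve


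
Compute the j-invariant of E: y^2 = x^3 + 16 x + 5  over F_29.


Delta = -16(4 a^3 + 27 b^2) mod 29 = 4
-1728 * (4 a)^3 = -1728 * (4*16)^3 mod 29 = 11
j = 11 * 4^(-1) mod 29 = 10

j = 10 (mod 29)


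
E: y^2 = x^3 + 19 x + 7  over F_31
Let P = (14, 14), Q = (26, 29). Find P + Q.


P != Q, so use the chord formula.
s = (y2 - y1) / (x2 - x1) = (15) / (12) mod 31 = 9
x3 = s^2 - x1 - x2 mod 31 = 9^2 - 14 - 26 = 10
y3 = s (x1 - x3) - y1 mod 31 = 9 * (14 - 10) - 14 = 22

P + Q = (10, 22)


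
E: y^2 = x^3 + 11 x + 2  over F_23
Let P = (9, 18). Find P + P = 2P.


Doubling: s = (3 x1^2 + a) / (2 y1)
s = (3*9^2 + 11) / (2*18) mod 23 = 16
x3 = s^2 - 2 x1 mod 23 = 16^2 - 2*9 = 8
y3 = s (x1 - x3) - y1 mod 23 = 16 * (9 - 8) - 18 = 21

2P = (8, 21)


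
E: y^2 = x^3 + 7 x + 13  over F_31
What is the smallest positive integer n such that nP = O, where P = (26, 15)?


Compute successive multiples of P until we hit O:
  1P = (26, 15)
  2P = (7, 8)
  3P = (2, 2)
  4P = (21, 20)
  5P = (16, 6)
  6P = (5, 7)
  7P = (18, 22)
  8P = (27, 13)
  ... (continuing to 22P)
  22P = O

ord(P) = 22


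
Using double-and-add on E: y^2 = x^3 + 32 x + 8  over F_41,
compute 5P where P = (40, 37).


k = 5 = 101_2 (binary, LSB first: 101)
Double-and-add from P = (40, 37):
  bit 0 = 1: acc = O + (40, 37) = (40, 37)
  bit 1 = 0: acc unchanged = (40, 37)
  bit 2 = 1: acc = (40, 37) + (32, 4) = (11, 16)

5P = (11, 16)


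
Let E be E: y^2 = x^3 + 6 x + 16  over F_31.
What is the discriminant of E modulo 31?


4 a^3 + 27 b^2 = 4*6^3 + 27*16^2 = 864 + 6912 = 7776
Delta = -16 * (7776) = -124416
Delta mod 31 = 18

Delta = 18 (mod 31)


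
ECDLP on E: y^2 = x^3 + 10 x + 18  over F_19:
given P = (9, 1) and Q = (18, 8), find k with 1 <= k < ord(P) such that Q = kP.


Enumerate multiples of P until we hit Q = (18, 8):
  1P = (9, 1)
  2P = (10, 15)
  3P = (6, 3)
  4P = (15, 3)
  5P = (12, 17)
  6P = (18, 8)
Match found at i = 6.

k = 6


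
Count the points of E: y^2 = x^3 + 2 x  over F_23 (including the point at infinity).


For each x in F_23, count y with y^2 = x^3 + 2 x + 0 mod 23:
  x = 0: RHS = 0, y in [0]  -> 1 point(s)
  x = 1: RHS = 3, y in [7, 16]  -> 2 point(s)
  x = 2: RHS = 12, y in [9, 14]  -> 2 point(s)
  x = 4: RHS = 3, y in [7, 16]  -> 2 point(s)
  x = 7: RHS = 12, y in [9, 14]  -> 2 point(s)
  x = 10: RHS = 8, y in [10, 13]  -> 2 point(s)
  x = 12: RHS = 4, y in [2, 21]  -> 2 point(s)
  x = 14: RHS = 12, y in [9, 14]  -> 2 point(s)
  x = 15: RHS = 1, y in [1, 22]  -> 2 point(s)
  x = 17: RHS = 2, y in [5, 18]  -> 2 point(s)
  x = 18: RHS = 3, y in [7, 16]  -> 2 point(s)
  x = 20: RHS = 13, y in [6, 17]  -> 2 point(s)
Affine points: 23. Add the point at infinity: total = 24.

#E(F_23) = 24


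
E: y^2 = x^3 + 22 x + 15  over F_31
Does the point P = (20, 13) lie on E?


Check whether y^2 = x^3 + 22 x + 15 (mod 31) for (x, y) = (20, 13).
LHS: y^2 = 13^2 mod 31 = 14
RHS: x^3 + 22 x + 15 = 20^3 + 22*20 + 15 mod 31 = 23
LHS != RHS

No, not on the curve


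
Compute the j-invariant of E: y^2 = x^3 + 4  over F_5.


Delta = -16(4 a^3 + 27 b^2) mod 5 = 3
-1728 * (4 a)^3 = -1728 * (4*0)^3 mod 5 = 0
j = 0 * 3^(-1) mod 5 = 0

j = 0 (mod 5)


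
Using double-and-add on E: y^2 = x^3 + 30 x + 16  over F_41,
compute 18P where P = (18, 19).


k = 18 = 10010_2 (binary, LSB first: 01001)
Double-and-add from P = (18, 19):
  bit 0 = 0: acc unchanged = O
  bit 1 = 1: acc = O + (0, 37) = (0, 37)
  bit 2 = 0: acc unchanged = (0, 37)
  bit 3 = 0: acc unchanged = (0, 37)
  bit 4 = 1: acc = (0, 37) + (34, 18) = (6, 17)

18P = (6, 17)


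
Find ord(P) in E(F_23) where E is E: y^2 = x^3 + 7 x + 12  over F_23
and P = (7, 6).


Compute successive multiples of P until we hit O:
  1P = (7, 6)
  2P = (21, 6)
  3P = (18, 17)
  4P = (22, 2)
  5P = (0, 9)
  6P = (19, 9)
  7P = (10, 22)
  8P = (14, 18)
  ... (continuing to 20P)
  20P = O

ord(P) = 20


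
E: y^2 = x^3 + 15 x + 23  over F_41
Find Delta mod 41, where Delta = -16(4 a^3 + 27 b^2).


4 a^3 + 27 b^2 = 4*15^3 + 27*23^2 = 13500 + 14283 = 27783
Delta = -16 * (27783) = -444528
Delta mod 41 = 35

Delta = 35 (mod 41)


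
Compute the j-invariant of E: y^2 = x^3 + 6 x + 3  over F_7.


Delta = -16(4 a^3 + 27 b^2) mod 7 = 5
-1728 * (4 a)^3 = -1728 * (4*6)^3 mod 7 = 6
j = 6 * 5^(-1) mod 7 = 4

j = 4 (mod 7)


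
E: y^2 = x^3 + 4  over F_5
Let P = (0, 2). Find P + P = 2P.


Doubling: s = (3 x1^2 + a) / (2 y1)
s = (3*0^2 + 0) / (2*2) mod 5 = 0
x3 = s^2 - 2 x1 mod 5 = 0^2 - 2*0 = 0
y3 = s (x1 - x3) - y1 mod 5 = 0 * (0 - 0) - 2 = 3

2P = (0, 3)


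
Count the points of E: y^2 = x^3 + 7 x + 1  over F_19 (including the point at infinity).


For each x in F_19, count y with y^2 = x^3 + 7 x + 1 mod 19:
  x = 0: RHS = 1, y in [1, 18]  -> 2 point(s)
  x = 1: RHS = 9, y in [3, 16]  -> 2 point(s)
  x = 2: RHS = 4, y in [2, 17]  -> 2 point(s)
  x = 3: RHS = 11, y in [7, 12]  -> 2 point(s)
  x = 4: RHS = 17, y in [6, 13]  -> 2 point(s)
  x = 5: RHS = 9, y in [3, 16]  -> 2 point(s)
  x = 10: RHS = 7, y in [8, 11]  -> 2 point(s)
  x = 13: RHS = 9, y in [3, 16]  -> 2 point(s)
  x = 15: RHS = 4, y in [2, 17]  -> 2 point(s)
  x = 17: RHS = 17, y in [6, 13]  -> 2 point(s)
Affine points: 20. Add the point at infinity: total = 21.

#E(F_19) = 21


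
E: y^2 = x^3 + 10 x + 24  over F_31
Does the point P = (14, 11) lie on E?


Check whether y^2 = x^3 + 10 x + 24 (mod 31) for (x, y) = (14, 11).
LHS: y^2 = 11^2 mod 31 = 28
RHS: x^3 + 10 x + 24 = 14^3 + 10*14 + 24 mod 31 = 25
LHS != RHS

No, not on the curve


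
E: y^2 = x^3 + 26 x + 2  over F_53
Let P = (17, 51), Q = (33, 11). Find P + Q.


P != Q, so use the chord formula.
s = (y2 - y1) / (x2 - x1) = (13) / (16) mod 53 = 24
x3 = s^2 - x1 - x2 mod 53 = 24^2 - 17 - 33 = 49
y3 = s (x1 - x3) - y1 mod 53 = 24 * (17 - 49) - 51 = 29

P + Q = (49, 29)


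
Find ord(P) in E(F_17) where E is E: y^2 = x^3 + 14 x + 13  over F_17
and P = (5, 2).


Compute successive multiples of P until we hit O:
  1P = (5, 2)
  2P = (8, 12)
  3P = (0, 9)
  4P = (16, 10)
  5P = (11, 6)
  6P = (9, 1)
  7P = (2, 10)
  8P = (2, 7)
  ... (continuing to 15P)
  15P = O

ord(P) = 15


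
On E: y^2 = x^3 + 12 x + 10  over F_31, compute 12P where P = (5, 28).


k = 12 = 1100_2 (binary, LSB first: 0011)
Double-and-add from P = (5, 28):
  bit 0 = 0: acc unchanged = O
  bit 1 = 0: acc unchanged = O
  bit 2 = 1: acc = O + (20, 29) = (20, 29)
  bit 3 = 1: acc = (20, 29) + (9, 17) = (16, 12)

12P = (16, 12)


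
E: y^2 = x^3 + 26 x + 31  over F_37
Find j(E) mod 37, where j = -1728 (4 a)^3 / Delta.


Delta = -16(4 a^3 + 27 b^2) mod 37 = 35
-1728 * (4 a)^3 = -1728 * (4*26)^3 mod 37 = 1
j = 1 * 35^(-1) mod 37 = 18

j = 18 (mod 37)


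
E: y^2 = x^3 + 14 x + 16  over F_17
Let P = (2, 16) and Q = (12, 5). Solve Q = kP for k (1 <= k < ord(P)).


Enumerate multiples of P until we hit Q = (12, 5):
  1P = (2, 16)
  2P = (12, 12)
  3P = (12, 5)
Match found at i = 3.

k = 3


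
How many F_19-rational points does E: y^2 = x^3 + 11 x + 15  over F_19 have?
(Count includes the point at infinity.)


For each x in F_19, count y with y^2 = x^3 + 11 x + 15 mod 19:
  x = 2: RHS = 7, y in [8, 11]  -> 2 point(s)
  x = 4: RHS = 9, y in [3, 16]  -> 2 point(s)
  x = 5: RHS = 5, y in [9, 10]  -> 2 point(s)
  x = 7: RHS = 17, y in [6, 13]  -> 2 point(s)
  x = 8: RHS = 7, y in [8, 11]  -> 2 point(s)
  x = 9: RHS = 7, y in [8, 11]  -> 2 point(s)
  x = 10: RHS = 4, y in [2, 17]  -> 2 point(s)
  x = 11: RHS = 4, y in [2, 17]  -> 2 point(s)
  x = 14: RHS = 6, y in [5, 14]  -> 2 point(s)
  x = 17: RHS = 4, y in [2, 17]  -> 2 point(s)
Affine points: 20. Add the point at infinity: total = 21.

#E(F_19) = 21


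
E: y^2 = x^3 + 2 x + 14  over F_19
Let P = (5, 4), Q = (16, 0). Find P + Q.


P != Q, so use the chord formula.
s = (y2 - y1) / (x2 - x1) = (15) / (11) mod 19 = 10
x3 = s^2 - x1 - x2 mod 19 = 10^2 - 5 - 16 = 3
y3 = s (x1 - x3) - y1 mod 19 = 10 * (5 - 3) - 4 = 16

P + Q = (3, 16)


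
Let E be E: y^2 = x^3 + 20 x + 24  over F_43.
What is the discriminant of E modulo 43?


4 a^3 + 27 b^2 = 4*20^3 + 27*24^2 = 32000 + 15552 = 47552
Delta = -16 * (47552) = -760832
Delta mod 43 = 10

Delta = 10 (mod 43)


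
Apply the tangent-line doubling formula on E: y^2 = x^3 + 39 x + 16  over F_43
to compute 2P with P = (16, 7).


Doubling: s = (3 x1^2 + a) / (2 y1)
s = (3*16^2 + 39) / (2*7) mod 43 = 30
x3 = s^2 - 2 x1 mod 43 = 30^2 - 2*16 = 8
y3 = s (x1 - x3) - y1 mod 43 = 30 * (16 - 8) - 7 = 18

2P = (8, 18)


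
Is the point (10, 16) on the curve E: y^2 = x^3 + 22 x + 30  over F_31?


Check whether y^2 = x^3 + 22 x + 30 (mod 31) for (x, y) = (10, 16).
LHS: y^2 = 16^2 mod 31 = 8
RHS: x^3 + 22 x + 30 = 10^3 + 22*10 + 30 mod 31 = 10
LHS != RHS

No, not on the curve


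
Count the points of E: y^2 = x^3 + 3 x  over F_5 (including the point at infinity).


For each x in F_5, count y with y^2 = x^3 + 3 x + 0 mod 5:
  x = 0: RHS = 0, y in [0]  -> 1 point(s)
  x = 1: RHS = 4, y in [2, 3]  -> 2 point(s)
  x = 2: RHS = 4, y in [2, 3]  -> 2 point(s)
  x = 3: RHS = 1, y in [1, 4]  -> 2 point(s)
  x = 4: RHS = 1, y in [1, 4]  -> 2 point(s)
Affine points: 9. Add the point at infinity: total = 10.

#E(F_5) = 10


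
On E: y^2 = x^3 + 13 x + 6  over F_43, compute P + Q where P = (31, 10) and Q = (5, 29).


P != Q, so use the chord formula.
s = (y2 - y1) / (x2 - x1) = (19) / (17) mod 43 = 34
x3 = s^2 - x1 - x2 mod 43 = 34^2 - 31 - 5 = 2
y3 = s (x1 - x3) - y1 mod 43 = 34 * (31 - 2) - 10 = 30

P + Q = (2, 30)


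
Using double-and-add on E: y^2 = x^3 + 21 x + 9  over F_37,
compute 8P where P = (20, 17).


k = 8 = 1000_2 (binary, LSB first: 0001)
Double-and-add from P = (20, 17):
  bit 0 = 0: acc unchanged = O
  bit 1 = 0: acc unchanged = O
  bit 2 = 0: acc unchanged = O
  bit 3 = 1: acc = O + (20, 20) = (20, 20)

8P = (20, 20)


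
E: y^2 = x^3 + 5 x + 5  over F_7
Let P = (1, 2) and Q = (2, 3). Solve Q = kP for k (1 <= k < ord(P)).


Enumerate multiples of P until we hit Q = (2, 3):
  1P = (1, 2)
  2P = (2, 3)
Match found at i = 2.

k = 2


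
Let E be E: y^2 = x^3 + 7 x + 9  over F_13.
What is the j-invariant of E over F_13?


Delta = -16(4 a^3 + 27 b^2) mod 13 = 9
-1728 * (4 a)^3 = -1728 * (4*7)^3 mod 13 = 8
j = 8 * 9^(-1) mod 13 = 11

j = 11 (mod 13)


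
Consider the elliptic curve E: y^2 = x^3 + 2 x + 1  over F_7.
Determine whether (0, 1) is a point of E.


Check whether y^2 = x^3 + 2 x + 1 (mod 7) for (x, y) = (0, 1).
LHS: y^2 = 1^2 mod 7 = 1
RHS: x^3 + 2 x + 1 = 0^3 + 2*0 + 1 mod 7 = 1
LHS = RHS

Yes, on the curve


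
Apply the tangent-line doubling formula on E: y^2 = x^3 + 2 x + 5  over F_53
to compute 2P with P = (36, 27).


Doubling: s = (3 x1^2 + a) / (2 y1)
s = (3*36^2 + 2) / (2*27) mod 53 = 21
x3 = s^2 - 2 x1 mod 53 = 21^2 - 2*36 = 51
y3 = s (x1 - x3) - y1 mod 53 = 21 * (36 - 51) - 27 = 29

2P = (51, 29)


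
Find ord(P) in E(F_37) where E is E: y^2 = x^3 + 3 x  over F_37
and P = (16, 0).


Compute successive multiples of P until we hit O:
  1P = (16, 0)
  2P = O

ord(P) = 2


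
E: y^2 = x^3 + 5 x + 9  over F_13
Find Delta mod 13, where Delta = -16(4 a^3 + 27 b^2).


4 a^3 + 27 b^2 = 4*5^3 + 27*9^2 = 500 + 2187 = 2687
Delta = -16 * (2687) = -42992
Delta mod 13 = 12

Delta = 12 (mod 13)


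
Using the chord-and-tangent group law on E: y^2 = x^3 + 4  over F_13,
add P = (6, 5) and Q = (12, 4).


P != Q, so use the chord formula.
s = (y2 - y1) / (x2 - x1) = (12) / (6) mod 13 = 2
x3 = s^2 - x1 - x2 mod 13 = 2^2 - 6 - 12 = 12
y3 = s (x1 - x3) - y1 mod 13 = 2 * (6 - 12) - 5 = 9

P + Q = (12, 9)


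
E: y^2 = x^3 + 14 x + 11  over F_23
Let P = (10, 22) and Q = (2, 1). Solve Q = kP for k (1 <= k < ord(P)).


Enumerate multiples of P until we hit Q = (2, 1):
  1P = (10, 22)
  2P = (19, 11)
  3P = (6, 14)
  4P = (11, 22)
  5P = (2, 1)
Match found at i = 5.

k = 5


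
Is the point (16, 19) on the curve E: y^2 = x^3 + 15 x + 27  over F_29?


Check whether y^2 = x^3 + 15 x + 27 (mod 29) for (x, y) = (16, 19).
LHS: y^2 = 19^2 mod 29 = 13
RHS: x^3 + 15 x + 27 = 16^3 + 15*16 + 27 mod 29 = 13
LHS = RHS

Yes, on the curve


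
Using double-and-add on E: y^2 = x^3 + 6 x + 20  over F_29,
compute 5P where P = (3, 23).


k = 5 = 101_2 (binary, LSB first: 101)
Double-and-add from P = (3, 23):
  bit 0 = 1: acc = O + (3, 23) = (3, 23)
  bit 1 = 0: acc unchanged = (3, 23)
  bit 2 = 1: acc = (3, 23) + (28, 19) = (28, 10)

5P = (28, 10)


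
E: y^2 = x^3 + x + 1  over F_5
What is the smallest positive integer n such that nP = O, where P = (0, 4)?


Compute successive multiples of P until we hit O:
  1P = (0, 4)
  2P = (4, 3)
  3P = (2, 4)
  4P = (3, 1)
  5P = (3, 4)
  6P = (2, 1)
  7P = (4, 2)
  8P = (0, 1)
  ... (continuing to 9P)
  9P = O

ord(P) = 9


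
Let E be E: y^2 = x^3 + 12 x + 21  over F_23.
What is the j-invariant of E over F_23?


Delta = -16(4 a^3 + 27 b^2) mod 23 = 12
-1728 * (4 a)^3 = -1728 * (4*12)^3 mod 23 = 22
j = 22 * 12^(-1) mod 23 = 21

j = 21 (mod 23)


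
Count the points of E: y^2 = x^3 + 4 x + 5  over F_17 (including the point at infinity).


For each x in F_17, count y with y^2 = x^3 + 4 x + 5 mod 17:
  x = 2: RHS = 4, y in [2, 15]  -> 2 point(s)
  x = 4: RHS = 0, y in [0]  -> 1 point(s)
  x = 7: RHS = 2, y in [6, 11]  -> 2 point(s)
  x = 10: RHS = 8, y in [5, 12]  -> 2 point(s)
  x = 12: RHS = 13, y in [8, 9]  -> 2 point(s)
  x = 14: RHS = 0, y in [0]  -> 1 point(s)
  x = 16: RHS = 0, y in [0]  -> 1 point(s)
Affine points: 11. Add the point at infinity: total = 12.

#E(F_17) = 12


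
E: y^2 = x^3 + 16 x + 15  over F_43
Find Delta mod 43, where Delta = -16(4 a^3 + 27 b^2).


4 a^3 + 27 b^2 = 4*16^3 + 27*15^2 = 16384 + 6075 = 22459
Delta = -16 * (22459) = -359344
Delta mod 43 = 7

Delta = 7 (mod 43)


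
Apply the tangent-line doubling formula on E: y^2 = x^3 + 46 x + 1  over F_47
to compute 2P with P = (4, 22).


Doubling: s = (3 x1^2 + a) / (2 y1)
s = (3*4^2 + 46) / (2*22) mod 47 = 0
x3 = s^2 - 2 x1 mod 47 = 0^2 - 2*4 = 39
y3 = s (x1 - x3) - y1 mod 47 = 0 * (4 - 39) - 22 = 25

2P = (39, 25)


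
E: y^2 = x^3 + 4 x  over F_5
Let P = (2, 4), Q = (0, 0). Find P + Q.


P != Q, so use the chord formula.
s = (y2 - y1) / (x2 - x1) = (1) / (3) mod 5 = 2
x3 = s^2 - x1 - x2 mod 5 = 2^2 - 2 - 0 = 2
y3 = s (x1 - x3) - y1 mod 5 = 2 * (2 - 2) - 4 = 1

P + Q = (2, 1)


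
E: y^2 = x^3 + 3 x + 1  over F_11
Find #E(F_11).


For each x in F_11, count y with y^2 = x^3 + 3 x + 1 mod 11:
  x = 0: RHS = 1, y in [1, 10]  -> 2 point(s)
  x = 1: RHS = 5, y in [4, 7]  -> 2 point(s)
  x = 2: RHS = 4, y in [2, 9]  -> 2 point(s)
  x = 3: RHS = 4, y in [2, 9]  -> 2 point(s)
  x = 4: RHS = 0, y in [0]  -> 1 point(s)
  x = 5: RHS = 9, y in [3, 8]  -> 2 point(s)
  x = 6: RHS = 4, y in [2, 9]  -> 2 point(s)
  x = 8: RHS = 9, y in [3, 8]  -> 2 point(s)
  x = 9: RHS = 9, y in [3, 8]  -> 2 point(s)
Affine points: 17. Add the point at infinity: total = 18.

#E(F_11) = 18


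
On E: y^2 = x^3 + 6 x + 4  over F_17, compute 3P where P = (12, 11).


k = 3 = 11_2 (binary, LSB first: 11)
Double-and-add from P = (12, 11):
  bit 0 = 1: acc = O + (12, 11) = (12, 11)
  bit 1 = 1: acc = (12, 11) + (12, 6) = O

3P = O


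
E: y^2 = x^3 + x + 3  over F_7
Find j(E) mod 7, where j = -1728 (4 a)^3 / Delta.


Delta = -16(4 a^3 + 27 b^2) mod 7 = 3
-1728 * (4 a)^3 = -1728 * (4*1)^3 mod 7 = 1
j = 1 * 3^(-1) mod 7 = 5

j = 5 (mod 7)


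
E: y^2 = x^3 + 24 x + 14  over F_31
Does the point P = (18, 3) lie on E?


Check whether y^2 = x^3 + 24 x + 14 (mod 31) for (x, y) = (18, 3).
LHS: y^2 = 3^2 mod 31 = 9
RHS: x^3 + 24 x + 14 = 18^3 + 24*18 + 14 mod 31 = 16
LHS != RHS

No, not on the curve


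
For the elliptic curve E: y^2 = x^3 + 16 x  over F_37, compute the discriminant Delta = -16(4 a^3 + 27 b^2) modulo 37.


4 a^3 + 27 b^2 = 4*16^3 + 27*0^2 = 16384 + 0 = 16384
Delta = -16 * (16384) = -262144
Delta mod 37 = 1

Delta = 1 (mod 37)


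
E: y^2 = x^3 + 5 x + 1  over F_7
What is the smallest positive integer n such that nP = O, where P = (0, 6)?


Compute successive multiples of P until we hit O:
  1P = (0, 6)
  2P = (1, 0)
  3P = (0, 1)
  4P = O

ord(P) = 4


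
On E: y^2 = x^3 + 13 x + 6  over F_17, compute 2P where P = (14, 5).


Doubling: s = (3 x1^2 + a) / (2 y1)
s = (3*14^2 + 13) / (2*5) mod 17 = 4
x3 = s^2 - 2 x1 mod 17 = 4^2 - 2*14 = 5
y3 = s (x1 - x3) - y1 mod 17 = 4 * (14 - 5) - 5 = 14

2P = (5, 14)


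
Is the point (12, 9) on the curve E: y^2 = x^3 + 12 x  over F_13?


Check whether y^2 = x^3 + 12 x + 0 (mod 13) for (x, y) = (12, 9).
LHS: y^2 = 9^2 mod 13 = 3
RHS: x^3 + 12 x + 0 = 12^3 + 12*12 + 0 mod 13 = 0
LHS != RHS

No, not on the curve


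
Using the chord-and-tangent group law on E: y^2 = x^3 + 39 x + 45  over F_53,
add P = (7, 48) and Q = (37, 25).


P != Q, so use the chord formula.
s = (y2 - y1) / (x2 - x1) = (30) / (30) mod 53 = 1
x3 = s^2 - x1 - x2 mod 53 = 1^2 - 7 - 37 = 10
y3 = s (x1 - x3) - y1 mod 53 = 1 * (7 - 10) - 48 = 2

P + Q = (10, 2)


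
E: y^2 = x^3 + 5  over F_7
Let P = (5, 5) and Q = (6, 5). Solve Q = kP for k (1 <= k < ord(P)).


Enumerate multiples of P until we hit Q = (6, 5):
  1P = (5, 5)
  2P = (6, 5)
Match found at i = 2.

k = 2


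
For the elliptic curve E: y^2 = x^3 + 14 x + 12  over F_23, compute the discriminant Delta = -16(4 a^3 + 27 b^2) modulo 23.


4 a^3 + 27 b^2 = 4*14^3 + 27*12^2 = 10976 + 3888 = 14864
Delta = -16 * (14864) = -237824
Delta mod 23 = 19

Delta = 19 (mod 23)


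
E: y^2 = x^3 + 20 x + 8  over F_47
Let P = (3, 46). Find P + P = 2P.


Doubling: s = (3 x1^2 + a) / (2 y1)
s = (3*3^2 + 20) / (2*46) mod 47 = 0
x3 = s^2 - 2 x1 mod 47 = 0^2 - 2*3 = 41
y3 = s (x1 - x3) - y1 mod 47 = 0 * (3 - 41) - 46 = 1

2P = (41, 1)


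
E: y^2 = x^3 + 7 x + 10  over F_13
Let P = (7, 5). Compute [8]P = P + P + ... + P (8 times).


k = 8 = 1000_2 (binary, LSB first: 0001)
Double-and-add from P = (7, 5):
  bit 0 = 0: acc unchanged = O
  bit 1 = 0: acc unchanged = O
  bit 2 = 0: acc unchanged = O
  bit 3 = 1: acc = O + (10, 12) = (10, 12)

8P = (10, 12)


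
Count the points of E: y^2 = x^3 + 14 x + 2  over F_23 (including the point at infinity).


For each x in F_23, count y with y^2 = x^3 + 14 x + 2 mod 23:
  x = 0: RHS = 2, y in [5, 18]  -> 2 point(s)
  x = 3: RHS = 2, y in [5, 18]  -> 2 point(s)
  x = 5: RHS = 13, y in [6, 17]  -> 2 point(s)
  x = 6: RHS = 3, y in [7, 16]  -> 2 point(s)
  x = 7: RHS = 6, y in [11, 12]  -> 2 point(s)
  x = 9: RHS = 6, y in [11, 12]  -> 2 point(s)
  x = 12: RHS = 12, y in [9, 14]  -> 2 point(s)
  x = 13: RHS = 12, y in [9, 14]  -> 2 point(s)
  x = 17: RHS = 1, y in [1, 22]  -> 2 point(s)
  x = 20: RHS = 2, y in [5, 18]  -> 2 point(s)
  x = 21: RHS = 12, y in [9, 14]  -> 2 point(s)
Affine points: 22. Add the point at infinity: total = 23.

#E(F_23) = 23


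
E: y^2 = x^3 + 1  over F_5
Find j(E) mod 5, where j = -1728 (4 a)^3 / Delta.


Delta = -16(4 a^3 + 27 b^2) mod 5 = 3
-1728 * (4 a)^3 = -1728 * (4*0)^3 mod 5 = 0
j = 0 * 3^(-1) mod 5 = 0

j = 0 (mod 5)


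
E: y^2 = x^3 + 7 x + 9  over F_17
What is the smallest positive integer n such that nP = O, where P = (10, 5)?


Compute successive multiples of P until we hit O:
  1P = (10, 5)
  2P = (5, 4)
  3P = (0, 14)
  4P = (9, 6)
  5P = (16, 1)
  6P = (16, 16)
  7P = (9, 11)
  8P = (0, 3)
  ... (continuing to 11P)
  11P = O

ord(P) = 11


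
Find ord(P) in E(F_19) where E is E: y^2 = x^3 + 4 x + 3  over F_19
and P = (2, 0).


Compute successive multiples of P until we hit O:
  1P = (2, 0)
  2P = O

ord(P) = 2


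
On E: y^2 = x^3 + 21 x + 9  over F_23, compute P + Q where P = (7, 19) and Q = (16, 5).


P != Q, so use the chord formula.
s = (y2 - y1) / (x2 - x1) = (9) / (9) mod 23 = 1
x3 = s^2 - x1 - x2 mod 23 = 1^2 - 7 - 16 = 1
y3 = s (x1 - x3) - y1 mod 23 = 1 * (7 - 1) - 19 = 10

P + Q = (1, 10)


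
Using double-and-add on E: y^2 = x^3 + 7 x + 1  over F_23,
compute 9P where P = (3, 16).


k = 9 = 1001_2 (binary, LSB first: 1001)
Double-and-add from P = (3, 16):
  bit 0 = 1: acc = O + (3, 16) = (3, 16)
  bit 1 = 0: acc unchanged = (3, 16)
  bit 2 = 0: acc unchanged = (3, 16)
  bit 3 = 1: acc = (3, 16) + (5, 0) = (10, 17)

9P = (10, 17)


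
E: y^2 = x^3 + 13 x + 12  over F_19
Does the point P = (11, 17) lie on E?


Check whether y^2 = x^3 + 13 x + 12 (mod 19) for (x, y) = (11, 17).
LHS: y^2 = 17^2 mod 19 = 4
RHS: x^3 + 13 x + 12 = 11^3 + 13*11 + 12 mod 19 = 4
LHS = RHS

Yes, on the curve


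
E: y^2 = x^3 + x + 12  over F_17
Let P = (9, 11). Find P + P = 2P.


Doubling: s = (3 x1^2 + a) / (2 y1)
s = (3*9^2 + 1) / (2*11) mod 17 = 8
x3 = s^2 - 2 x1 mod 17 = 8^2 - 2*9 = 12
y3 = s (x1 - x3) - y1 mod 17 = 8 * (9 - 12) - 11 = 16

2P = (12, 16)


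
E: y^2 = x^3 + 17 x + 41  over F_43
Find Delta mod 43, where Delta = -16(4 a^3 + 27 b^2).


4 a^3 + 27 b^2 = 4*17^3 + 27*41^2 = 19652 + 45387 = 65039
Delta = -16 * (65039) = -1040624
Delta mod 43 = 19

Delta = 19 (mod 43)


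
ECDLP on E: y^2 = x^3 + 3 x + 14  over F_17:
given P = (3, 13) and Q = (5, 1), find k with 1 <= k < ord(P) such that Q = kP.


Enumerate multiples of P until we hit Q = (5, 1):
  1P = (3, 13)
  2P = (7, 2)
  3P = (5, 1)
Match found at i = 3.

k = 3


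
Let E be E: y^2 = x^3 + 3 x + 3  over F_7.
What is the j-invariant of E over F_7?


Delta = -16(4 a^3 + 27 b^2) mod 7 = 5
-1728 * (4 a)^3 = -1728 * (4*3)^3 mod 7 = 6
j = 6 * 5^(-1) mod 7 = 4

j = 4 (mod 7)


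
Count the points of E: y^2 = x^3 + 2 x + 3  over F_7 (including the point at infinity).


For each x in F_7, count y with y^2 = x^3 + 2 x + 3 mod 7:
  x = 2: RHS = 1, y in [1, 6]  -> 2 point(s)
  x = 3: RHS = 1, y in [1, 6]  -> 2 point(s)
  x = 6: RHS = 0, y in [0]  -> 1 point(s)
Affine points: 5. Add the point at infinity: total = 6.

#E(F_7) = 6


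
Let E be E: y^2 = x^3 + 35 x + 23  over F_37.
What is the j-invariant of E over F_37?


Delta = -16(4 a^3 + 27 b^2) mod 37 = 15
-1728 * (4 a)^3 = -1728 * (4*35)^3 mod 37 = 29
j = 29 * 15^(-1) mod 37 = 34

j = 34 (mod 37)


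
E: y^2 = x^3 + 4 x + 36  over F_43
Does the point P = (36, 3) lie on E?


Check whether y^2 = x^3 + 4 x + 36 (mod 43) for (x, y) = (36, 3).
LHS: y^2 = 3^2 mod 43 = 9
RHS: x^3 + 4 x + 36 = 36^3 + 4*36 + 36 mod 43 = 9
LHS = RHS

Yes, on the curve


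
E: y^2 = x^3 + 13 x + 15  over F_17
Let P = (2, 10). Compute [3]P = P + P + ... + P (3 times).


k = 3 = 11_2 (binary, LSB first: 11)
Double-and-add from P = (2, 10):
  bit 0 = 1: acc = O + (2, 10) = (2, 10)
  bit 1 = 1: acc = (2, 10) + (5, 16) = (14, 0)

3P = (14, 0)


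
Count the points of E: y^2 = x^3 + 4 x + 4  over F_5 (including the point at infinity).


For each x in F_5, count y with y^2 = x^3 + 4 x + 4 mod 5:
  x = 0: RHS = 4, y in [2, 3]  -> 2 point(s)
  x = 1: RHS = 4, y in [2, 3]  -> 2 point(s)
  x = 2: RHS = 0, y in [0]  -> 1 point(s)
  x = 4: RHS = 4, y in [2, 3]  -> 2 point(s)
Affine points: 7. Add the point at infinity: total = 8.

#E(F_5) = 8


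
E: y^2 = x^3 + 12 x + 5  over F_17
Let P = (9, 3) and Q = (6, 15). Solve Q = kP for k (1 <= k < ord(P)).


Enumerate multiples of P until we hit Q = (6, 15):
  1P = (9, 3)
  2P = (16, 14)
  3P = (8, 1)
  4P = (4, 7)
  5P = (6, 15)
Match found at i = 5.

k = 5


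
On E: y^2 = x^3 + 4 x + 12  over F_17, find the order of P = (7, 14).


Compute successive multiples of P until we hit O:
  1P = (7, 14)
  2P = (5, 15)
  3P = (1, 0)
  4P = (5, 2)
  5P = (7, 3)
  6P = O

ord(P) = 6


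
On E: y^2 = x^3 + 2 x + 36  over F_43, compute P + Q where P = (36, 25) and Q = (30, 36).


P != Q, so use the chord formula.
s = (y2 - y1) / (x2 - x1) = (11) / (37) mod 43 = 34
x3 = s^2 - x1 - x2 mod 43 = 34^2 - 36 - 30 = 15
y3 = s (x1 - x3) - y1 mod 43 = 34 * (36 - 15) - 25 = 1

P + Q = (15, 1)


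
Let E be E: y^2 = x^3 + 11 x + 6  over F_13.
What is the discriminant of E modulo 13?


4 a^3 + 27 b^2 = 4*11^3 + 27*6^2 = 5324 + 972 = 6296
Delta = -16 * (6296) = -100736
Delta mod 13 = 1

Delta = 1 (mod 13)


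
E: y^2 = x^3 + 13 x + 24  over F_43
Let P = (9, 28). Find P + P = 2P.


Doubling: s = (3 x1^2 + a) / (2 y1)
s = (3*9^2 + 13) / (2*28) mod 43 = 23
x3 = s^2 - 2 x1 mod 43 = 23^2 - 2*9 = 38
y3 = s (x1 - x3) - y1 mod 43 = 23 * (9 - 38) - 28 = 36

2P = (38, 36)


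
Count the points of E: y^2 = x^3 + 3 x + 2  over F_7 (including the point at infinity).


For each x in F_7, count y with y^2 = x^3 + 3 x + 2 mod 7:
  x = 0: RHS = 2, y in [3, 4]  -> 2 point(s)
  x = 2: RHS = 2, y in [3, 4]  -> 2 point(s)
  x = 4: RHS = 1, y in [1, 6]  -> 2 point(s)
  x = 5: RHS = 2, y in [3, 4]  -> 2 point(s)
Affine points: 8. Add the point at infinity: total = 9.

#E(F_7) = 9


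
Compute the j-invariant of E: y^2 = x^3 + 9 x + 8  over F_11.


Delta = -16(4 a^3 + 27 b^2) mod 11 = 1
-1728 * (4 a)^3 = -1728 * (4*9)^3 mod 11 = 6
j = 6 * 1^(-1) mod 11 = 6

j = 6 (mod 11)


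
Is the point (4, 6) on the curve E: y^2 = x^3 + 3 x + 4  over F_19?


Check whether y^2 = x^3 + 3 x + 4 (mod 19) for (x, y) = (4, 6).
LHS: y^2 = 6^2 mod 19 = 17
RHS: x^3 + 3 x + 4 = 4^3 + 3*4 + 4 mod 19 = 4
LHS != RHS

No, not on the curve


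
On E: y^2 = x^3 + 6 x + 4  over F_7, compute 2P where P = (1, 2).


Doubling: s = (3 x1^2 + a) / (2 y1)
s = (3*1^2 + 6) / (2*2) mod 7 = 4
x3 = s^2 - 2 x1 mod 7 = 4^2 - 2*1 = 0
y3 = s (x1 - x3) - y1 mod 7 = 4 * (1 - 0) - 2 = 2

2P = (0, 2)


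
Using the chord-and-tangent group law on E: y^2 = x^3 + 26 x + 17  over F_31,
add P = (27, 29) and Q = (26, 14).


P != Q, so use the chord formula.
s = (y2 - y1) / (x2 - x1) = (16) / (30) mod 31 = 15
x3 = s^2 - x1 - x2 mod 31 = 15^2 - 27 - 26 = 17
y3 = s (x1 - x3) - y1 mod 31 = 15 * (27 - 17) - 29 = 28

P + Q = (17, 28)


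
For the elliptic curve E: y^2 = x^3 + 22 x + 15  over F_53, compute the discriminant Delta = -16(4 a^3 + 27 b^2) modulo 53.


4 a^3 + 27 b^2 = 4*22^3 + 27*15^2 = 42592 + 6075 = 48667
Delta = -16 * (48667) = -778672
Delta mod 53 = 4

Delta = 4 (mod 53)


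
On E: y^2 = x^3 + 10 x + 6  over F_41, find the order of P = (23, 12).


Compute successive multiples of P until we hit O:
  1P = (23, 12)
  2P = (38, 20)
  3P = (16, 30)
  4P = (22, 3)
  5P = (36, 35)
  6P = (14, 26)
  7P = (13, 18)
  8P = (7, 3)
  ... (continuing to 40P)
  40P = O

ord(P) = 40


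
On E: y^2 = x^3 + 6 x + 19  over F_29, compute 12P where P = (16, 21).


k = 12 = 1100_2 (binary, LSB first: 0011)
Double-and-add from P = (16, 21):
  bit 0 = 0: acc unchanged = O
  bit 1 = 0: acc unchanged = O
  bit 2 = 1: acc = O + (27, 17) = (27, 17)
  bit 3 = 1: acc = (27, 17) + (10, 21) = (5, 0)

12P = (5, 0)


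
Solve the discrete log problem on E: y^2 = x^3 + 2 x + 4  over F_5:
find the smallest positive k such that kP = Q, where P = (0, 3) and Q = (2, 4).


Enumerate multiples of P until we hit Q = (2, 4):
  1P = (0, 3)
  2P = (4, 4)
  3P = (2, 4)
Match found at i = 3.

k = 3


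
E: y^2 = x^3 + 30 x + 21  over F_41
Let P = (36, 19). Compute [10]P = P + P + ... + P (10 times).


k = 10 = 1010_2 (binary, LSB first: 0101)
Double-and-add from P = (36, 19):
  bit 0 = 0: acc unchanged = O
  bit 1 = 1: acc = O + (5, 3) = (5, 3)
  bit 2 = 0: acc unchanged = (5, 3)
  bit 3 = 1: acc = (5, 3) + (25, 18) = (9, 35)

10P = (9, 35)


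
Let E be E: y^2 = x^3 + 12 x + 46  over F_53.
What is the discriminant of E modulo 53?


4 a^3 + 27 b^2 = 4*12^3 + 27*46^2 = 6912 + 57132 = 64044
Delta = -16 * (64044) = -1024704
Delta mod 53 = 51

Delta = 51 (mod 53)


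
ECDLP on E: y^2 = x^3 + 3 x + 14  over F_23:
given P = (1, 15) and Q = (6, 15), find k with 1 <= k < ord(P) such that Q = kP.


Enumerate multiples of P until we hit Q = (6, 15):
  1P = (1, 15)
  2P = (10, 20)
  3P = (16, 15)
  4P = (6, 8)
  5P = (6, 15)
Match found at i = 5.

k = 5


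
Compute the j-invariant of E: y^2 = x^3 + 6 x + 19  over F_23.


Delta = -16(4 a^3 + 27 b^2) mod 23 = 10
-1728 * (4 a)^3 = -1728 * (4*6)^3 mod 23 = 20
j = 20 * 10^(-1) mod 23 = 2

j = 2 (mod 23)


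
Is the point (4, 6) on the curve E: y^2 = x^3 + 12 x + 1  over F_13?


Check whether y^2 = x^3 + 12 x + 1 (mod 13) for (x, y) = (4, 6).
LHS: y^2 = 6^2 mod 13 = 10
RHS: x^3 + 12 x + 1 = 4^3 + 12*4 + 1 mod 13 = 9
LHS != RHS

No, not on the curve


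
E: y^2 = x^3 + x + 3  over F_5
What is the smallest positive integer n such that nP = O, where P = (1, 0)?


Compute successive multiples of P until we hit O:
  1P = (1, 0)
  2P = O

ord(P) = 2


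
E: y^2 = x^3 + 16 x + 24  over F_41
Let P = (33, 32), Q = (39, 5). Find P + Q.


P != Q, so use the chord formula.
s = (y2 - y1) / (x2 - x1) = (14) / (6) mod 41 = 16
x3 = s^2 - x1 - x2 mod 41 = 16^2 - 33 - 39 = 20
y3 = s (x1 - x3) - y1 mod 41 = 16 * (33 - 20) - 32 = 12

P + Q = (20, 12)


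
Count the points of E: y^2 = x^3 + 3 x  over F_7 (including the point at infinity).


For each x in F_7, count y with y^2 = x^3 + 3 x + 0 mod 7:
  x = 0: RHS = 0, y in [0]  -> 1 point(s)
  x = 1: RHS = 4, y in [2, 5]  -> 2 point(s)
  x = 2: RHS = 0, y in [0]  -> 1 point(s)
  x = 3: RHS = 1, y in [1, 6]  -> 2 point(s)
  x = 5: RHS = 0, y in [0]  -> 1 point(s)
Affine points: 7. Add the point at infinity: total = 8.

#E(F_7) = 8


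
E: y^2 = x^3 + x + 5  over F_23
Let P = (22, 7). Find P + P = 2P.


Doubling: s = (3 x1^2 + a) / (2 y1)
s = (3*22^2 + 1) / (2*7) mod 23 = 20
x3 = s^2 - 2 x1 mod 23 = 20^2 - 2*22 = 11
y3 = s (x1 - x3) - y1 mod 23 = 20 * (22 - 11) - 7 = 6

2P = (11, 6)


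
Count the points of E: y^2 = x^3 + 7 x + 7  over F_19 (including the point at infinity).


For each x in F_19, count y with y^2 = x^3 + 7 x + 7 mod 19:
  x = 0: RHS = 7, y in [8, 11]  -> 2 point(s)
  x = 3: RHS = 17, y in [6, 13]  -> 2 point(s)
  x = 4: RHS = 4, y in [2, 17]  -> 2 point(s)
  x = 7: RHS = 0, y in [0]  -> 1 point(s)
  x = 8: RHS = 5, y in [9, 10]  -> 2 point(s)
  x = 9: RHS = 1, y in [1, 18]  -> 2 point(s)
  x = 11: RHS = 9, y in [3, 16]  -> 2 point(s)
  x = 16: RHS = 16, y in [4, 15]  -> 2 point(s)
  x = 17: RHS = 4, y in [2, 17]  -> 2 point(s)
Affine points: 17. Add the point at infinity: total = 18.

#E(F_19) = 18


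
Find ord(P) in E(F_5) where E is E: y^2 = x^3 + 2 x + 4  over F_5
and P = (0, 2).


Compute successive multiples of P until we hit O:
  1P = (0, 2)
  2P = (4, 1)
  3P = (2, 1)
  4P = (2, 4)
  5P = (4, 4)
  6P = (0, 3)
  7P = O

ord(P) = 7


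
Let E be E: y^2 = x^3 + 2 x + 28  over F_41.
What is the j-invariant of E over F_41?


Delta = -16(4 a^3 + 27 b^2) mod 41 = 34
-1728 * (4 a)^3 = -1728 * (4*2)^3 mod 41 = 3
j = 3 * 34^(-1) mod 41 = 23

j = 23 (mod 41)


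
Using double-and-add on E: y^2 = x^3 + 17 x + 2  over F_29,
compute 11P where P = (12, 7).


k = 11 = 1011_2 (binary, LSB first: 1101)
Double-and-add from P = (12, 7):
  bit 0 = 1: acc = O + (12, 7) = (12, 7)
  bit 1 = 1: acc = (12, 7) + (6, 28) = (16, 7)
  bit 2 = 0: acc unchanged = (16, 7)
  bit 3 = 1: acc = (16, 7) + (3, 14) = (6, 1)

11P = (6, 1)


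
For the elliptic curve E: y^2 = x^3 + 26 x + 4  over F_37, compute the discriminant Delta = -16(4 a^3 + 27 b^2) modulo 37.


4 a^3 + 27 b^2 = 4*26^3 + 27*4^2 = 70304 + 432 = 70736
Delta = -16 * (70736) = -1131776
Delta mod 37 = 17

Delta = 17 (mod 37)


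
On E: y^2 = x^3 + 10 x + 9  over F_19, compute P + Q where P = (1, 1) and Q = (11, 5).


P != Q, so use the chord formula.
s = (y2 - y1) / (x2 - x1) = (4) / (10) mod 19 = 8
x3 = s^2 - x1 - x2 mod 19 = 8^2 - 1 - 11 = 14
y3 = s (x1 - x3) - y1 mod 19 = 8 * (1 - 14) - 1 = 9

P + Q = (14, 9)


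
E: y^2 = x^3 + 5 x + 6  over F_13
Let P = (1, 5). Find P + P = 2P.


Doubling: s = (3 x1^2 + a) / (2 y1)
s = (3*1^2 + 5) / (2*5) mod 13 = 6
x3 = s^2 - 2 x1 mod 13 = 6^2 - 2*1 = 8
y3 = s (x1 - x3) - y1 mod 13 = 6 * (1 - 8) - 5 = 5

2P = (8, 5)


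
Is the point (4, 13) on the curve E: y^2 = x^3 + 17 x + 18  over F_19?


Check whether y^2 = x^3 + 17 x + 18 (mod 19) for (x, y) = (4, 13).
LHS: y^2 = 13^2 mod 19 = 17
RHS: x^3 + 17 x + 18 = 4^3 + 17*4 + 18 mod 19 = 17
LHS = RHS

Yes, on the curve


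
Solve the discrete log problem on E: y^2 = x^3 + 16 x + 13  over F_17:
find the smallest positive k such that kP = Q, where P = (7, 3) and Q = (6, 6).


Enumerate multiples of P until we hit Q = (6, 6):
  1P = (7, 3)
  2P = (2, 11)
  3P = (16, 8)
  4P = (9, 11)
  5P = (0, 8)
  6P = (6, 6)
Match found at i = 6.

k = 6


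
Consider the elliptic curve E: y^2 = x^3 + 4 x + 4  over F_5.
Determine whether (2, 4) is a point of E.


Check whether y^2 = x^3 + 4 x + 4 (mod 5) for (x, y) = (2, 4).
LHS: y^2 = 4^2 mod 5 = 1
RHS: x^3 + 4 x + 4 = 2^3 + 4*2 + 4 mod 5 = 0
LHS != RHS

No, not on the curve


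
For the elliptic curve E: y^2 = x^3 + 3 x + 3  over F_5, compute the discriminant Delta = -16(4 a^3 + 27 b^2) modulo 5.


4 a^3 + 27 b^2 = 4*3^3 + 27*3^2 = 108 + 243 = 351
Delta = -16 * (351) = -5616
Delta mod 5 = 4

Delta = 4 (mod 5)


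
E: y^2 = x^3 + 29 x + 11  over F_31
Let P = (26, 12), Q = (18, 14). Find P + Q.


P != Q, so use the chord formula.
s = (y2 - y1) / (x2 - x1) = (2) / (23) mod 31 = 23
x3 = s^2 - x1 - x2 mod 31 = 23^2 - 26 - 18 = 20
y3 = s (x1 - x3) - y1 mod 31 = 23 * (26 - 20) - 12 = 2

P + Q = (20, 2)
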